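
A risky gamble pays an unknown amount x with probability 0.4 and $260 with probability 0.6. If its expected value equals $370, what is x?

0.4·x + 0.6·260 = 370
0.4·x = 370 − 156 = 214
x = 214 / 0.4 = 535

x = $535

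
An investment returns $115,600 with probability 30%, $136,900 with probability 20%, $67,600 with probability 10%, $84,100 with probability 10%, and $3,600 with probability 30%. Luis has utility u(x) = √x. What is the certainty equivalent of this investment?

E[u] = 0.3·√115600 + 0.2·√136900 + 0.1·√67600 + 0.1·√84100 + 0.3·√3600 = 0.3·340 + 0.2·370 + 0.1·260 + 0.1·290 + 0.3·60 = 249
CE = (249)² = 62001

$62,001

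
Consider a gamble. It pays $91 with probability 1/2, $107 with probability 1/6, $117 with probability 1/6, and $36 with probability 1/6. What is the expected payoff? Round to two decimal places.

$88.83

EV = 1/2 × 91 + 1/6 × 107 + 1/6 × 117 + 1/6 × 36 = 45.5 + 17.8333 + 19.5 + 6 = 88.8333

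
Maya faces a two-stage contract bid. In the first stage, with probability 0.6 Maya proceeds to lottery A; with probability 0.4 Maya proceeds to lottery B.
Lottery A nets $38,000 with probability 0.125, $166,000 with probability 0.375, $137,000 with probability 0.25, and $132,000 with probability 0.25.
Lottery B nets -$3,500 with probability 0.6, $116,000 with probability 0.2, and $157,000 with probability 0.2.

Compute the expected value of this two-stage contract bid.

EV(A) = 0.125 × 38000 + 0.375 × 166000 + 0.25 × 137000 + 0.25 × 132000 = 4750 + 62250 + 34250 + 33000 = 134250
EV(B) = 0.6 × (-3500) + 0.2 × 116000 + 0.2 × 157000 = -2100 + 23200 + 31400 = 52500
Overall = 0.6 × 134250 + 0.4 × 52500 = 80550 + 21000 = 101550

$101,550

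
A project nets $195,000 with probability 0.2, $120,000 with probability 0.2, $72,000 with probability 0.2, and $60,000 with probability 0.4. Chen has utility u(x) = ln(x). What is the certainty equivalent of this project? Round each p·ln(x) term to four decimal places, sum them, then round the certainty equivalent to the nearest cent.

E[u] = 0.2·ln(195000) + 0.2·ln(120000) + 0.2·ln(72000) + 0.4·ln(60000) = 2.4362 + 2.3390 + 2.2369 + 4.4008 = 11.4129
CE = e^11.4129 ≈ 90481.44

$90,481.44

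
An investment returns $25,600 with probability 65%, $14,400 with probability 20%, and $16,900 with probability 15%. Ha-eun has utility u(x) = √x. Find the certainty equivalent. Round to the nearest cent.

E[u] = 0.65·√25600 + 0.2·√14400 + 0.15·√16900 = 0.65·160 + 0.2·120 + 0.15·130 = 147.5
CE = (147.5)² = 21756.25

$21,756.25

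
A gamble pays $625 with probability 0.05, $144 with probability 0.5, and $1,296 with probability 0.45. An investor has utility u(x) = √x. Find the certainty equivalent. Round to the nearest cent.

$549.90

E[u] = 0.05·√625 + 0.5·√144 + 0.45·√1296 = 0.05·25 + 0.5·12 + 0.45·36 = 23.45
CE = (23.45)² = 549.9025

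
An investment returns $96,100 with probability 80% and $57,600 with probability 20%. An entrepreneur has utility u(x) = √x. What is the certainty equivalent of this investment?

$87,616

E[u] = 0.8·√96100 + 0.2·√57600 = 0.8·310 + 0.2·240 = 296
CE = (296)² = 87616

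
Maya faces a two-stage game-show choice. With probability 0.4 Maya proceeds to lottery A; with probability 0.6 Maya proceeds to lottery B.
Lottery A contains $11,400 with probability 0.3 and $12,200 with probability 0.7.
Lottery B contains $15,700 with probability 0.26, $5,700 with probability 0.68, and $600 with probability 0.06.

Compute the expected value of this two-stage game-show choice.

$9,580.40

EV(A) = 0.3 × 11400 + 0.7 × 12200 = 3420 + 8540 = 11960
EV(B) = 0.26 × 15700 + 0.68 × 5700 + 0.06 × 600 = 4082 + 3876 + 36 = 7994
Overall = 0.4 × 11960 + 0.6 × 7994 = 4784 + 4796.4 = 9580.4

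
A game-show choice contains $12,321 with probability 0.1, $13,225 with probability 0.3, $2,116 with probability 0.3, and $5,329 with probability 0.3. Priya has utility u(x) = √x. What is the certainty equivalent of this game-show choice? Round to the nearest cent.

E[u] = 0.1·√12321 + 0.3·√13225 + 0.3·√2116 + 0.3·√5329 = 0.1·111 + 0.3·115 + 0.3·46 + 0.3·73 = 81.3
CE = (81.3)² = 6609.69

$6,609.69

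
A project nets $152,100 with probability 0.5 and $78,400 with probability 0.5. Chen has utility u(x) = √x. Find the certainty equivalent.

$112,225

E[u] = 0.5·√152100 + 0.5·√78400 = 0.5·390 + 0.5·280 = 335
CE = (335)² = 112225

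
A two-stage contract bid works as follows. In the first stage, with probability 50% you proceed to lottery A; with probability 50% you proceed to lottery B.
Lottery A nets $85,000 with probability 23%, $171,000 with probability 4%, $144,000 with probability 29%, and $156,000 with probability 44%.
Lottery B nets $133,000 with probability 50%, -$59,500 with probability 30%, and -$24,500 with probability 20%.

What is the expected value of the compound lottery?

EV(A) = 0.23 × 85000 + 0.04 × 171000 + 0.29 × 144000 + 0.44 × 156000 = 19550 + 6840 + 41760 + 68640 = 136790
EV(B) = 0.5 × 133000 + 0.3 × (-59500) + 0.2 × (-24500) = 66500 − 17850 − 4900 = 43750
Overall = 0.5 × 136790 + 0.5 × 43750 = 68395 + 21875 = 90270

$90,270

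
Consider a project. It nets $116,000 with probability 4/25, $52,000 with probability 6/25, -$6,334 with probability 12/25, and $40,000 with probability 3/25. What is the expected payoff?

$32,799.68

EV = 4/25 × 116000 + 6/25 × 52000 + 12/25 × (-6334) + 3/25 × 40000 = 18560 + 12480 − 3040.32 + 4800 = 32799.68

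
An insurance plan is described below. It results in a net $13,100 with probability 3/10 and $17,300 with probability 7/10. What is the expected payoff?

$16,040

EV = 3/10 × 13100 + 7/10 × 17300 = 3930 + 12110 = 16040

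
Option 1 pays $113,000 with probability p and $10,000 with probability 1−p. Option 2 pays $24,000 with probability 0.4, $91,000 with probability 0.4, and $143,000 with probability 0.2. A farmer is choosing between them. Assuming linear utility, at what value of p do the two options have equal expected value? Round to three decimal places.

EV(Option 2) = 0.4 × 24000 + 0.4 × 91000 + 0.2 × 143000 = 9600 + 36400 + 28600 = 74600
p·113000 + (1−p)·10000 = 74600
103000p + 10000 = 74600
p = (74600 − 10000) / 103000

p = 0.627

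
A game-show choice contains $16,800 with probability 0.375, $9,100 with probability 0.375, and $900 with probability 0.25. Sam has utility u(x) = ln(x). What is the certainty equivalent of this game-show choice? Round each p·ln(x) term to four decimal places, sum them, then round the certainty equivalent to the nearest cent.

E[u] = 0.375·ln(16800) + 0.375·ln(9100) + 0.25·ln(900) = 3.6484 + 3.4185 + 1.7006 = 8.7675
CE = e^8.7675 ≈ 6422.10

$6,422.10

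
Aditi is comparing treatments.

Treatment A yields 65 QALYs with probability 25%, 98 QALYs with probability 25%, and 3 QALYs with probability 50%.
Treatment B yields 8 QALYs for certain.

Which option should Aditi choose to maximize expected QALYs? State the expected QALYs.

Treatment A (42.25 QALYs)

Treatment A = 0.25 × 65 + 0.25 × 98 + 0.5 × 3 = 16.25 + 24.5 + 1.5 = 42.25
Treatment B: 8 (certain)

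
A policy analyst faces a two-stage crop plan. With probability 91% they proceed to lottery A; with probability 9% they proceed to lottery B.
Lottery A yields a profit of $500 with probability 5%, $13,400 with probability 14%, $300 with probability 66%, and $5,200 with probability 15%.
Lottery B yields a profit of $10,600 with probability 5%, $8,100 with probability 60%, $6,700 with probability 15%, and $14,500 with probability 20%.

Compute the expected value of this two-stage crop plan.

EV(A) = 0.05 × 500 + 0.14 × 13400 + 0.66 × 300 + 0.15 × 5200 = 25 + 1876 + 198 + 780 = 2879
EV(B) = 0.05 × 10600 + 0.6 × 8100 + 0.15 × 6700 + 0.2 × 14500 = 530 + 4860 + 1005 + 2900 = 9295
Overall = 0.91 × 2879 + 0.09 × 9295 = 2619.89 + 836.55 = 3456.44

$3,456.44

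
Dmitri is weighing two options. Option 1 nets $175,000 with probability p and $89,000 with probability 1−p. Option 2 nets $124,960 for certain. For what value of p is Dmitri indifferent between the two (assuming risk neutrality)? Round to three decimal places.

p = 0.418

p·175000 + (1−p)·89000 = 124960
86000p + 89000 = 124960
p = (124960 − 89000) / 86000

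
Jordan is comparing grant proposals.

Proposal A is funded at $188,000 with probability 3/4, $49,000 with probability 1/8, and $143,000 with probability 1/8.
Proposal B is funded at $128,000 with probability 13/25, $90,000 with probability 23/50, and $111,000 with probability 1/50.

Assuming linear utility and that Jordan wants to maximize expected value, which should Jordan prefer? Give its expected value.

Proposal A ($165,000)

Proposal A = 3/4 × 188000 + 1/8 × 49000 + 1/8 × 143000 = 141000 + 6125 + 17875 = 165000
Proposal B = 13/25 × 128000 + 23/50 × 90000 + 1/50 × 111000 = 66560 + 41400 + 2220 = 110180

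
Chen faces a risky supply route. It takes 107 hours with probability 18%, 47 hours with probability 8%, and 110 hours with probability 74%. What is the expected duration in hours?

EV = 0.18 × 107 + 0.08 × 47 + 0.74 × 110 = 19.26 + 3.76 + 81.4 = 104.42

104.42 hours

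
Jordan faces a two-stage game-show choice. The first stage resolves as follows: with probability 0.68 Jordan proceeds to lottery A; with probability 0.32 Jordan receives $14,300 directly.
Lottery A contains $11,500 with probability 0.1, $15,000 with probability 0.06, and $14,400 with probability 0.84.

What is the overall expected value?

EV(A) = 0.1 × 11500 + 0.06 × 15000 + 0.84 × 14400 = 1150 + 900 + 12096 = 14146
Branch B: 14300 (certain)
Overall = 0.68 × 14146 + 0.32 × 14300 = 9619.28 + 4576 = 14195.28

$14,195.28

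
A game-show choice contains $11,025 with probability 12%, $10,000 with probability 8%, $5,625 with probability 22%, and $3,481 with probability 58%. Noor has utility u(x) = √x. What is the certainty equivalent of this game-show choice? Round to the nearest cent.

E[u] = 0.12·√11025 + 0.08·√10000 + 0.22·√5625 + 0.58·√3481 = 0.12·105 + 0.08·100 + 0.22·75 + 0.58·59 = 71.32
CE = (71.32)² = 5086.5424

$5,086.54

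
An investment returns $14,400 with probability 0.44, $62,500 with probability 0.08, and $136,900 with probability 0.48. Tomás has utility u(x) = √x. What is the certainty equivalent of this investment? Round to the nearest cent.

$62,700.16

E[u] = 0.44·√14400 + 0.08·√62500 + 0.48·√136900 = 0.44·120 + 0.08·250 + 0.48·370 = 250.4
CE = (250.4)² = 62700.16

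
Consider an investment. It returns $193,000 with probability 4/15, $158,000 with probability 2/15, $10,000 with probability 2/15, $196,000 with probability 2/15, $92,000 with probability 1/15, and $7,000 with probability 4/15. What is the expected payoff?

$108,000

EV = 4/15 × 193000 + 2/15 × 158000 + 2/15 × 10000 + 2/15 × 196000 + 1/15 × 92000 + 4/15 × 7000 = 51466.6667 + 21066.6667 + 1333.3333 + 26133.3333 + 6133.3333 + 1866.6667 = 108000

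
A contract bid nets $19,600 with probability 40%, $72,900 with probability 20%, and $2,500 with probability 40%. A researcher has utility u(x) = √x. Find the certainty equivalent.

$16,900

E[u] = 0.4·√19600 + 0.2·√72900 + 0.4·√2500 = 0.4·140 + 0.2·270 + 0.4·50 = 130
CE = (130)² = 16900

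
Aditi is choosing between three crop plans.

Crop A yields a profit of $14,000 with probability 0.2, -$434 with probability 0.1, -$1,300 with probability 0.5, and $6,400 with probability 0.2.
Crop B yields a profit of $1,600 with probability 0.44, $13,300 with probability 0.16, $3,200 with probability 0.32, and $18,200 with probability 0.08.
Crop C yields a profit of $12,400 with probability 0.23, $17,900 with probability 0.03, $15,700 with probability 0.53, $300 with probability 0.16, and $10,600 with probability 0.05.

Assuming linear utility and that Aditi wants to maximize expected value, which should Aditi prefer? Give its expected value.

Crop A = 0.2 × 14000 + 0.1 × (-434) + 0.5 × (-1300) + 0.2 × 6400 = 2800 − 43.4 − 650 + 1280 = 3386.6
Crop B = 0.44 × 1600 + 0.16 × 13300 + 0.32 × 3200 + 0.08 × 18200 = 704 + 2128 + 1024 + 1456 = 5312
Crop C = 0.23 × 12400 + 0.03 × 17900 + 0.53 × 15700 + 0.16 × 300 + 0.05 × 10600 = 2852 + 537 + 8321 + 48 + 530 = 12288

Crop C ($12,288)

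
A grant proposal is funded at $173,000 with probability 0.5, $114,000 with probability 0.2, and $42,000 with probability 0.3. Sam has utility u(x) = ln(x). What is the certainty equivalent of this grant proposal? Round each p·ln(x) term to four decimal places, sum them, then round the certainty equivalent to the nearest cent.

$104,078.43

E[u] = 0.5·ln(173000) + 0.2·ln(114000) + 0.3·ln(42000) = 6.0305 + 2.3288 + 3.1936 = 11.5529
CE = e^11.5529 ≈ 104078.43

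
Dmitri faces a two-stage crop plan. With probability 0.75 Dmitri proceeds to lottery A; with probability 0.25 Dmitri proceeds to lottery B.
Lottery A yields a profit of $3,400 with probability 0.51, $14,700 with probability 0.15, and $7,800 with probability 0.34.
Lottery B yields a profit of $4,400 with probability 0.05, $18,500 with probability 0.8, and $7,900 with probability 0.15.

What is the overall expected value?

$8,994.50

EV(A) = 0.51 × 3400 + 0.15 × 14700 + 0.34 × 7800 = 1734 + 2205 + 2652 = 6591
EV(B) = 0.05 × 4400 + 0.8 × 18500 + 0.15 × 7900 = 220 + 14800 + 1185 = 16205
Overall = 0.75 × 6591 + 0.25 × 16205 = 4943.25 + 4051.25 = 8994.5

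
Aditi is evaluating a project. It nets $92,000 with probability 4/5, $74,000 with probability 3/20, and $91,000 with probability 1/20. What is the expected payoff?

EV = 4/5 × 92000 + 3/20 × 74000 + 1/20 × 91000 = 73600 + 11100 + 4550 = 89250

$89,250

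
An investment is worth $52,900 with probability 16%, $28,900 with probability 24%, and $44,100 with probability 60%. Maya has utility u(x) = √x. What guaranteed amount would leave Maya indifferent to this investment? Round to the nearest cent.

E[u] = 0.16·√52900 + 0.24·√28900 + 0.6·√44100 = 0.16·230 + 0.24·170 + 0.6·210 = 203.6
CE = (203.6)² = 41452.96

$41,452.96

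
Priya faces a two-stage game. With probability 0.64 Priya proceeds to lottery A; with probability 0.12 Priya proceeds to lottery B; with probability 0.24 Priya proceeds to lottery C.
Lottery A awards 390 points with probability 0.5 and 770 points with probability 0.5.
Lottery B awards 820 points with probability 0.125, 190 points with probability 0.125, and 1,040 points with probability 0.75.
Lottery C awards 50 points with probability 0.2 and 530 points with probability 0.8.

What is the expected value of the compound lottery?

584.11 points

EV(A) = 0.5 × 390 + 0.5 × 770 = 195 + 385 = 580
EV(B) = 0.125 × 820 + 0.125 × 190 + 0.75 × 1040 = 102.5 + 23.75 + 780 = 906.25
EV(C) = 0.2 × 50 + 0.8 × 530 = 10 + 424 = 434
Overall = 0.64 × 580 + 0.12 × 906.25 + 0.24 × 434 = 371.2 + 108.75 + 104.16 = 584.11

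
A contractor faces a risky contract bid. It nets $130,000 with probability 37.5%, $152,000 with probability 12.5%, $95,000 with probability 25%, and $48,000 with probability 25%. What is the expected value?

EV = 0.375 × 130000 + 0.125 × 152000 + 0.25 × 95000 + 0.25 × 48000 = 48750 + 19000 + 23750 + 12000 = 103500

$103,500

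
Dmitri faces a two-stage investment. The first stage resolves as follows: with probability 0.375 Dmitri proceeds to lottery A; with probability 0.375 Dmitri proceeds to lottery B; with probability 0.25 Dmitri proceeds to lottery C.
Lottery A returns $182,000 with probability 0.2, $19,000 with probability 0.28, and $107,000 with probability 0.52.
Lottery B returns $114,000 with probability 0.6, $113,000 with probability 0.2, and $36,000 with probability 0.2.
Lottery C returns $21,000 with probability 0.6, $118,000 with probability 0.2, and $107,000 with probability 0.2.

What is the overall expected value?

$87,735

EV(A) = 0.2 × 182000 + 0.28 × 19000 + 0.52 × 107000 = 36400 + 5320 + 55640 = 97360
EV(B) = 0.6 × 114000 + 0.2 × 113000 + 0.2 × 36000 = 68400 + 22600 + 7200 = 98200
EV(C) = 0.6 × 21000 + 0.2 × 118000 + 0.2 × 107000 = 12600 + 23600 + 21400 = 57600
Overall = 0.375 × 97360 + 0.375 × 98200 + 0.25 × 57600 = 36510 + 36825 + 14400 = 87735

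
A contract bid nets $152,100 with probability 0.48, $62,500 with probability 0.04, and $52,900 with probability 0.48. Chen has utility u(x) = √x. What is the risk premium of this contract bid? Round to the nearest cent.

E[u] = 0.48·√152100 + 0.04·√62500 + 0.48·√52900 = 0.48·390 + 0.04·250 + 0.48·230 = 307.6
CE = (307.6)² = 94617.76
Risk premium = EV − CE = 100900 − 94617.76 = 6282.24

$6,282.24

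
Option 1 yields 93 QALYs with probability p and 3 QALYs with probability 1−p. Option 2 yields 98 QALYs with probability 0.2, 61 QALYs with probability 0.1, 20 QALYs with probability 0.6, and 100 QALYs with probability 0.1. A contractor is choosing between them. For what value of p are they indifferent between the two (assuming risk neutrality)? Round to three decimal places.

p = 0.497

EV(Option 2) = 0.2 × 98 + 0.1 × 61 + 0.6 × 20 + 0.1 × 100 = 19.6 + 6.1 + 12 + 10 = 47.7
p·93 + (1−p)·3 = 47.7
90p + 3 = 47.7
p = (47.7 − 3) / 90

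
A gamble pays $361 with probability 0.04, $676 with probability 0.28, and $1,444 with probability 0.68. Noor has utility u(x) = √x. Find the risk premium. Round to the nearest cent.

$37.79

E[u] = 0.04·√361 + 0.28·√676 + 0.68·√1444 = 0.04·19 + 0.28·26 + 0.68·38 = 33.88
CE = (33.88)² = 1147.8544
Risk premium = EV − CE = 1185.64 − 1147.8544 = 37.7856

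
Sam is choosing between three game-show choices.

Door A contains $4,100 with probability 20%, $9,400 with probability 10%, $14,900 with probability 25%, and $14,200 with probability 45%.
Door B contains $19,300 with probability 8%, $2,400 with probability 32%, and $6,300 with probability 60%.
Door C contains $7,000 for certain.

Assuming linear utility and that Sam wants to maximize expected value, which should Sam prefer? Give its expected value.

Door A = 0.2 × 4100 + 0.1 × 9400 + 0.25 × 14900 + 0.45 × 14200 = 820 + 940 + 3725 + 6390 = 11875
Door B = 0.08 × 19300 + 0.32 × 2400 + 0.6 × 6300 = 1544 + 768 + 3780 = 6092
Door C: 7000 (certain)

Door A ($11,875)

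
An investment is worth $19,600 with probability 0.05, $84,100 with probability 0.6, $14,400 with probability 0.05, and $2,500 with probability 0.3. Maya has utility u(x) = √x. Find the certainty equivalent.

E[u] = 0.05·√19600 + 0.6·√84100 + 0.05·√14400 + 0.3·√2500 = 0.05·140 + 0.6·290 + 0.05·120 + 0.3·50 = 202
CE = (202)² = 40804

$40,804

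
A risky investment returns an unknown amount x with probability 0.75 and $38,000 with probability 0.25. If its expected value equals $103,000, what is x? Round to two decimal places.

0.75·x + 0.25·38000 = 103000
0.75·x = 103000 − 9500 = 93500
x = 93500 / 0.75 = 124666.6667

x = $124,666.67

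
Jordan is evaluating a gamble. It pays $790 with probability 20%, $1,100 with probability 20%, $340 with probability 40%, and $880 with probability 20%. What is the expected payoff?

EV = 0.2 × 790 + 0.2 × 1100 + 0.4 × 340 + 0.2 × 880 = 158 + 220 + 136 + 176 = 690

$690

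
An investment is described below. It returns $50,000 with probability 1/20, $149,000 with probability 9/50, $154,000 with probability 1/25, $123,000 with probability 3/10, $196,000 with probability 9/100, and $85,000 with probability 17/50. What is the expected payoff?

$118,920

EV = 1/20 × 50000 + 9/50 × 149000 + 1/25 × 154000 + 3/10 × 123000 + 9/100 × 196000 + 17/50 × 85000 = 2500 + 26820 + 6160 + 36900 + 17640 + 28900 = 118920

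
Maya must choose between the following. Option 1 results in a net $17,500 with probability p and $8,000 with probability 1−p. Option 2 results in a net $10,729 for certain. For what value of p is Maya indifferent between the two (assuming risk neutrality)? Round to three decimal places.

p = 0.287

p·17500 + (1−p)·8000 = 10729
9500p + 8000 = 10729
p = (10729 − 8000) / 9500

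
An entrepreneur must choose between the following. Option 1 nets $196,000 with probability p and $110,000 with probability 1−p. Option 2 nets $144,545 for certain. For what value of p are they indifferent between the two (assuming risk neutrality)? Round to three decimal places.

p = 0.402

p·196000 + (1−p)·110000 = 144545
86000p + 110000 = 144545
p = (144545 − 110000) / 86000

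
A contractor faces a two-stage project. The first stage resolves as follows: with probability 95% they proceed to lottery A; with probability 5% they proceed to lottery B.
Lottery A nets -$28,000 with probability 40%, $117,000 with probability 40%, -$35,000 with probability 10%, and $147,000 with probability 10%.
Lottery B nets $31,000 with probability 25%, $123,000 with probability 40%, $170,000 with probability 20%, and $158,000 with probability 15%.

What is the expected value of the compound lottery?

$50,192.50

EV(A) = 0.4 × (-28000) + 0.4 × 117000 + 0.1 × (-35000) + 0.1 × 147000 = -11200 + 46800 − 3500 + 14700 = 46800
EV(B) = 0.25 × 31000 + 0.4 × 123000 + 0.2 × 170000 + 0.15 × 158000 = 7750 + 49200 + 34000 + 23700 = 114650
Overall = 0.95 × 46800 + 0.05 × 114650 = 44460 + 5732.5 = 50192.5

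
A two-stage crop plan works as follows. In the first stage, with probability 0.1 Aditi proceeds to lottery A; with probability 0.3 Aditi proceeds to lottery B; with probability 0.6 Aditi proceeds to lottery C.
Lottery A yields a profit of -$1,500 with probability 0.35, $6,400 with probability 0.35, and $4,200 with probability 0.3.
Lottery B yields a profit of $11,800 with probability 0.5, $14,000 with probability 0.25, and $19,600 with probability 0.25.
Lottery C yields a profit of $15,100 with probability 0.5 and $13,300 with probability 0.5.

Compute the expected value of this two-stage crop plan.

$13,107.50

EV(A) = 0.35 × (-1500) + 0.35 × 6400 + 0.3 × 4200 = -525 + 2240 + 1260 = 2975
EV(B) = 0.5 × 11800 + 0.25 × 14000 + 0.25 × 19600 = 5900 + 3500 + 4900 = 14300
EV(C) = 0.5 × 15100 + 0.5 × 13300 = 7550 + 6650 = 14200
Overall = 0.1 × 2975 + 0.3 × 14300 + 0.6 × 14200 = 297.5 + 4290 + 8520 = 13107.5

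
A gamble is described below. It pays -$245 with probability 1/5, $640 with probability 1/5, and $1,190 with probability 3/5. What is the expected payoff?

EV = 1/5 × (-245) + 1/5 × 640 + 3/5 × 1190 = -49 + 128 + 714 = 793

$793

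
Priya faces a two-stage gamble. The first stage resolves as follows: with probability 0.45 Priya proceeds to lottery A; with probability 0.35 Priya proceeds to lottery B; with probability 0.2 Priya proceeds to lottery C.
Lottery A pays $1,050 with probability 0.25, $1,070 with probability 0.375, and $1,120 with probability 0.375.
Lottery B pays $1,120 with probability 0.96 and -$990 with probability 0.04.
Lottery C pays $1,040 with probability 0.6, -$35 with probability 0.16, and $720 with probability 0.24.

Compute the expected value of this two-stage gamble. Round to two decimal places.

EV(A) = 0.25 × 1050 + 0.375 × 1070 + 0.375 × 1120 = 262.5 + 401.25 + 420 = 1083.75
EV(B) = 0.96 × 1120 + 0.04 × (-990) = 1075.2 − 39.6 = 1035.6
EV(C) = 0.6 × 1040 + 0.16 × (-35) + 0.24 × 720 = 624 − 5.6 + 172.8 = 791.2
Overall = 0.45 × 1083.75 + 0.35 × 1035.6 + 0.2 × 791.2 = 487.6875 + 362.46 + 158.24 = 1008.3875

$1,008.39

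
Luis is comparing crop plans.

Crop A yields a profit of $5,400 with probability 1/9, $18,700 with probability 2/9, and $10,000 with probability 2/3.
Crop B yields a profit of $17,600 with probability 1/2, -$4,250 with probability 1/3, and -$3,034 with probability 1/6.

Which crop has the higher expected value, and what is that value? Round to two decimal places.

Crop A ($11,422.22)

Crop A = 1/9 × 5400 + 2/9 × 18700 + 2/3 × 10000 = 600 + 4155.5556 + 6666.6667 = 11422.2222
Crop B = 1/2 × 17600 + 1/3 × (-4250) + 1/6 × (-3034) = 8800 − 1416.6667 − 505.6667 = 6877.6667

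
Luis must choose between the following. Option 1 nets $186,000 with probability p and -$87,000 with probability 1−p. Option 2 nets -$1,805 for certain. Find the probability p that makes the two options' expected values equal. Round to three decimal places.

p = 0.312

p·186000 + (1−p)·(-87000) = -1805
273000p − 87000 = -1805
p = (-1805 + 87000) / 273000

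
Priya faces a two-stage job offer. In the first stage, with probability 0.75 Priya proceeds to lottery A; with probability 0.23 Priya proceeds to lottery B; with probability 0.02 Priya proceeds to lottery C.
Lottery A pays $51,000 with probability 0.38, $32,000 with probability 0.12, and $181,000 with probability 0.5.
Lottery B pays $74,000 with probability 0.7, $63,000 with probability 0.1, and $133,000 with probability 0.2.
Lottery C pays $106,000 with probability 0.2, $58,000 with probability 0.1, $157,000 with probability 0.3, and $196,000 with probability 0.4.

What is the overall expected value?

$107,821

EV(A) = 0.38 × 51000 + 0.12 × 32000 + 0.5 × 181000 = 19380 + 3840 + 90500 = 113720
EV(B) = 0.7 × 74000 + 0.1 × 63000 + 0.2 × 133000 = 51800 + 6300 + 26600 = 84700
EV(C) = 0.2 × 106000 + 0.1 × 58000 + 0.3 × 157000 + 0.4 × 196000 = 21200 + 5800 + 47100 + 78400 = 152500
Overall = 0.75 × 113720 + 0.23 × 84700 + 0.02 × 152500 = 85290 + 19481 + 3050 = 107821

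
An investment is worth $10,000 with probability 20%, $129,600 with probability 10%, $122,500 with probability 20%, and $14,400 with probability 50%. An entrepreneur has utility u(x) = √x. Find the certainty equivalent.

$34,596

E[u] = 0.2·√10000 + 0.1·√129600 + 0.2·√122500 + 0.5·√14400 = 0.2·100 + 0.1·360 + 0.2·350 + 0.5·120 = 186
CE = (186)² = 34596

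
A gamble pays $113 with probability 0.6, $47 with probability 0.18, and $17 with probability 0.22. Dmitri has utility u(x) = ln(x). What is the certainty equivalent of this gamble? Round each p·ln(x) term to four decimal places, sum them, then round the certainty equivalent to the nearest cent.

$63.61

E[u] = 0.6·ln(113) + 0.18·ln(47) + 0.22·ln(17) = 2.8364 + 0.6930 + 0.6233 = 4.1527
CE = e^4.1527 ≈ 63.61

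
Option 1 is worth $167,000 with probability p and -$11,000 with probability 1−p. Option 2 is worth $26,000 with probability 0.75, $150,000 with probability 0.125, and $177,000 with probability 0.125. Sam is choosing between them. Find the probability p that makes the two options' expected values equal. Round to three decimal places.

p = 0.401

EV(Option 2) = 0.75 × 26000 + 0.125 × 150000 + 0.125 × 177000 = 19500 + 18750 + 22125 = 60375
p·167000 + (1−p)·(-11000) = 60375
178000p − 11000 = 60375
p = (60375 + 11000) / 178000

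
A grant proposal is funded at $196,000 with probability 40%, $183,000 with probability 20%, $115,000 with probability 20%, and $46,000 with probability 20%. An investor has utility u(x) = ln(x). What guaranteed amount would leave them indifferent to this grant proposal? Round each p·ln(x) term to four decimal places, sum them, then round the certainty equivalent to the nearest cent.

$130,027.34

E[u] = 0.4·ln(196000) + 0.2·ln(183000) + 0.2·ln(115000) + 0.2·ln(46000) = 4.8743 + 2.4234 + 2.3305 + 2.1473 = 11.7755
CE = e^11.7755 ≈ 130027.34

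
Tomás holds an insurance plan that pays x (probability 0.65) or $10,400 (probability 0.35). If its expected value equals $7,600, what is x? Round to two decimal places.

0.65·x + 0.35·10400 = 7600
0.65·x = 7600 − 3640 = 3960
x = 3960 / 0.65 = 6092.3077

x = $6,092.31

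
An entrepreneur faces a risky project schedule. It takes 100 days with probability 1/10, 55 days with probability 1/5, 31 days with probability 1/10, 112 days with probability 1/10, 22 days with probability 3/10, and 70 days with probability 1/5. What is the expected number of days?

EV = 1/10 × 100 + 1/5 × 55 + 1/10 × 31 + 1/10 × 112 + 3/10 × 22 + 1/5 × 70 = 10 + 11 + 3.1 + 11.2 + 6.6 + 14 = 55.9

55.9 days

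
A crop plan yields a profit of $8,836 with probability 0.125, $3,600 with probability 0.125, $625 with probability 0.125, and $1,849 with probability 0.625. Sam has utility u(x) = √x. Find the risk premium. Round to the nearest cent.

$362.69

E[u] = 0.125·√8836 + 0.125·√3600 + 0.125·√625 + 0.625·√1849 = 0.125·94 + 0.125·60 + 0.125·25 + 0.625·43 = 49.25
CE = (49.25)² = 2425.5625
Risk premium = EV − CE = 2788.25 − 2425.5625 = 362.6875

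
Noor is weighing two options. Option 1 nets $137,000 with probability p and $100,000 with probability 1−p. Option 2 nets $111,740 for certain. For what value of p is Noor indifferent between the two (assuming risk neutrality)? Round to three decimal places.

p·137000 + (1−p)·100000 = 111740
37000p + 100000 = 111740
p = (111740 − 100000) / 37000

p = 0.317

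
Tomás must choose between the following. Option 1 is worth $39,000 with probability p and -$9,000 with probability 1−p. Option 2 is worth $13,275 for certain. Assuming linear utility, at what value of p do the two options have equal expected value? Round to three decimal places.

p = 0.464

p·39000 + (1−p)·(-9000) = 13275
48000p − 9000 = 13275
p = (13275 + 9000) / 48000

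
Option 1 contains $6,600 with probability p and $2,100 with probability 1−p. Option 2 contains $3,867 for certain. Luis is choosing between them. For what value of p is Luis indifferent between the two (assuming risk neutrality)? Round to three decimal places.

p = 0.393

p·6600 + (1−p)·2100 = 3867
4500p + 2100 = 3867
p = (3867 − 2100) / 4500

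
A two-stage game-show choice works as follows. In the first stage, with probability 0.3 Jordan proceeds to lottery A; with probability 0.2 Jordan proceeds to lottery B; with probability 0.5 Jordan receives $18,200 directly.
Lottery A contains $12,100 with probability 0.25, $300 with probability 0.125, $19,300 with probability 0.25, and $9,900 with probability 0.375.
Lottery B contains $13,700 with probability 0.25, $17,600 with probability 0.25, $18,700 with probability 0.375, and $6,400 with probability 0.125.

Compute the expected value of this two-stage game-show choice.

$15,707.50

EV(A) = 0.25 × 12100 + 0.125 × 300 + 0.25 × 19300 + 0.375 × 9900 = 3025 + 37.5 + 4825 + 3712.5 = 11600
EV(B) = 0.25 × 13700 + 0.25 × 17600 + 0.375 × 18700 + 0.125 × 6400 = 3425 + 4400 + 7012.5 + 800 = 15637.5
Branch C: 18200 (certain)
Overall = 0.3 × 11600 + 0.2 × 15637.5 + 0.5 × 18200 = 3480 + 3127.5 + 9100 = 15707.5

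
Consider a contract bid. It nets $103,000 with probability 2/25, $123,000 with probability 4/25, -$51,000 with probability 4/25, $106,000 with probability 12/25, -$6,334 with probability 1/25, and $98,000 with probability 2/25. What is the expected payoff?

$78,226.64

EV = 2/25 × 103000 + 4/25 × 123000 + 4/25 × (-51000) + 12/25 × 106000 + 1/25 × (-6334) + 2/25 × 98000 = 8240 + 19680 − 8160 + 50880 − 253.36 + 7840 = 78226.64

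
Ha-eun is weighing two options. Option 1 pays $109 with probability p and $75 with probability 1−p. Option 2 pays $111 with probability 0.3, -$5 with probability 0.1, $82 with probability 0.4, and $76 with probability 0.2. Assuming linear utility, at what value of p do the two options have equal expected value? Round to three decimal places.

p = 0.171

EV(Option 2) = 0.3 × 111 + 0.1 × (-5) + 0.4 × 82 + 0.2 × 76 = 33.3 − 0.5 + 32.8 + 15.2 = 80.8
p·109 + (1−p)·75 = 80.8
34p + 75 = 80.8
p = (80.8 − 75) / 34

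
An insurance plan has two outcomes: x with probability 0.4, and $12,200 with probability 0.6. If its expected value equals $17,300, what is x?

x = $24,950

0.4·x + 0.6·12200 = 17300
0.4·x = 17300 − 7320 = 9980
x = 9980 / 0.4 = 24950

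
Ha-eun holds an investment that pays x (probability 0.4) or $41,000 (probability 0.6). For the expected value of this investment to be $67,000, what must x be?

0.4·x + 0.6·41000 = 67000
0.4·x = 67000 − 24600 = 42400
x = 42400 / 0.4 = 106000

x = $106,000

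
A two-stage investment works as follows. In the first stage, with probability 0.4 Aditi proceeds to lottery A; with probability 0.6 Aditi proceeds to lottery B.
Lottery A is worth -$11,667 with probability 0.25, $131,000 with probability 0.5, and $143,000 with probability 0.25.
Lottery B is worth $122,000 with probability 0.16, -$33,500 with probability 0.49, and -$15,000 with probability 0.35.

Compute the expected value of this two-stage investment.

$38,046.30

EV(A) = 0.25 × (-11667) + 0.5 × 131000 + 0.25 × 143000 = -2916.75 + 65500 + 35750 = 98333.25
EV(B) = 0.16 × 122000 + 0.49 × (-33500) + 0.35 × (-15000) = 19520 − 16415 − 5250 = -2145
Overall = 0.4 × 98333.25 + 0.6 × (-2145) = 39333.3 − 1287 = 38046.3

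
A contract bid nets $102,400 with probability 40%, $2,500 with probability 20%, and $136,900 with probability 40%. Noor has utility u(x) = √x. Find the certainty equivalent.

$81,796

E[u] = 0.4·√102400 + 0.2·√2500 + 0.4·√136900 = 0.4·320 + 0.2·50 + 0.4·370 = 286
CE = (286)² = 81796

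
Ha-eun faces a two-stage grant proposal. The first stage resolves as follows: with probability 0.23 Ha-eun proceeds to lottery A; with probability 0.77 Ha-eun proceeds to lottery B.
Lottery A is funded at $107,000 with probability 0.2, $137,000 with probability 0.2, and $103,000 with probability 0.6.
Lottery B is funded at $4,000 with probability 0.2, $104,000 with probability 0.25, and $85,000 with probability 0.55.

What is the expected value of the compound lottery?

$82,071.50

EV(A) = 0.2 × 107000 + 0.2 × 137000 + 0.6 × 103000 = 21400 + 27400 + 61800 = 110600
EV(B) = 0.2 × 4000 + 0.25 × 104000 + 0.55 × 85000 = 800 + 26000 + 46750 = 73550
Overall = 0.23 × 110600 + 0.77 × 73550 = 25438 + 56633.5 = 82071.5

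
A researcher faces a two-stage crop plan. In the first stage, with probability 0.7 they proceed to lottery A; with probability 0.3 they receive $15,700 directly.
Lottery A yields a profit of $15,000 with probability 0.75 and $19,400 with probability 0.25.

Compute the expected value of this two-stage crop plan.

$15,980

EV(A) = 0.75 × 15000 + 0.25 × 19400 = 11250 + 4850 = 16100
Branch B: 15700 (certain)
Overall = 0.7 × 16100 + 0.3 × 15700 = 11270 + 4710 = 15980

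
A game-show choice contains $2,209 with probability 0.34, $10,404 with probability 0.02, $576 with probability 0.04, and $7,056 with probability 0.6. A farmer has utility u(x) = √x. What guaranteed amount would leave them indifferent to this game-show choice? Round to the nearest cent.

E[u] = 0.34·√2209 + 0.02·√10404 + 0.04·√576 + 0.6·√7056 = 0.34·47 + 0.02·102 + 0.04·24 + 0.6·84 = 69.38
CE = (69.38)² = 4813.5844

$4,813.58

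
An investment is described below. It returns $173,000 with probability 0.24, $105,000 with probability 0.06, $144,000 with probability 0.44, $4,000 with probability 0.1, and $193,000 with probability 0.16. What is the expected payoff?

$142,460

EV = 0.24 × 173000 + 0.06 × 105000 + 0.44 × 144000 + 0.1 × 4000 + 0.16 × 193000 = 41520 + 6300 + 63360 + 400 + 30880 = 142460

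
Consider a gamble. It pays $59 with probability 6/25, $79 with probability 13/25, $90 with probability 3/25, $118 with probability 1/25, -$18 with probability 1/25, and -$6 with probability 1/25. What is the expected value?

$69.80

EV = 6/25 × 59 + 13/25 × 79 + 3/25 × 90 + 1/25 × 118 + 1/25 × (-18) + 1/25 × (-6) = 14.16 + 41.08 + 10.8 + 4.72 − 0.72 − 0.24 = 69.8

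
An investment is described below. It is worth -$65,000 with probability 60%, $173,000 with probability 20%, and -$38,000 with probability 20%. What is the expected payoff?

-$12,000

EV = 0.6 × (-65000) + 0.2 × 173000 + 0.2 × (-38000) = -39000 + 34600 − 7600 = -12000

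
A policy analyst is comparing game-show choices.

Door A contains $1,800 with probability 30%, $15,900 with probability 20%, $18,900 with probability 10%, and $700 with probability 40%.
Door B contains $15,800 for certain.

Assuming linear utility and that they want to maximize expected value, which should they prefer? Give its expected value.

Door B ($15,800)

Door A = 0.3 × 1800 + 0.2 × 15900 + 0.1 × 18900 + 0.4 × 700 = 540 + 3180 + 1890 + 280 = 5890
Door B: 15800 (certain)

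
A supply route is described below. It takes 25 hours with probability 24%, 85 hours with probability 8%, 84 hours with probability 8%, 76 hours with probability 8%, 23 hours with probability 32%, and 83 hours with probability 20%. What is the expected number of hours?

EV = 0.24 × 25 + 0.08 × 85 + 0.08 × 84 + 0.08 × 76 + 0.32 × 23 + 0.2 × 83 = 6 + 6.8 + 6.72 + 6.08 + 7.36 + 16.6 = 49.56

49.56 hours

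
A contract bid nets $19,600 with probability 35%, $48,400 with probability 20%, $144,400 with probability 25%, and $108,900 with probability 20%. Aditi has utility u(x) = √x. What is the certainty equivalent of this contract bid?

$64,516

E[u] = 0.35·√19600 + 0.2·√48400 + 0.25·√144400 + 0.2·√108900 = 0.35·140 + 0.2·220 + 0.25·380 + 0.2·330 = 254
CE = (254)² = 64516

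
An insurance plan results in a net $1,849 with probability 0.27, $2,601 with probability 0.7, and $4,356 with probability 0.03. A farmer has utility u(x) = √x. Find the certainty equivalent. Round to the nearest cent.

E[u] = 0.27·√1849 + 0.7·√2601 + 0.03·√4356 = 0.27·43 + 0.7·51 + 0.03·66 = 49.29
CE = (49.29)² = 2429.5041

$2,429.50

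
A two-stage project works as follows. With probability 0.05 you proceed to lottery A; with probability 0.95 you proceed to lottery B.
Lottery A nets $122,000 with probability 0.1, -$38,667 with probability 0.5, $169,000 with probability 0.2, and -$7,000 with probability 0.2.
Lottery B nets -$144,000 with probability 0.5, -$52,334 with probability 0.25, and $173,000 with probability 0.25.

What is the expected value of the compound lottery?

-$38,478.50

EV(A) = 0.1 × 122000 + 0.5 × (-38667) + 0.2 × 169000 + 0.2 × (-7000) = 12200 − 19333.5 + 33800 − 1400 = 25266.5
EV(B) = 0.5 × (-144000) + 0.25 × (-52334) + 0.25 × 173000 = -72000 − 13083.5 + 43250 = -41833.5
Overall = 0.05 × 25266.5 + 0.95 × (-41833.5) = 1263.325 − 39741.825 = -38478.5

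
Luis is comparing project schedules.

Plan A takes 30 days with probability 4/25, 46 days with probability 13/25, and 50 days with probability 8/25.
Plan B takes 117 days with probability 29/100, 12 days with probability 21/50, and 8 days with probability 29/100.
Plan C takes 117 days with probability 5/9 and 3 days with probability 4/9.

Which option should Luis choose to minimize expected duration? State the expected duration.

Plan B (41.29 days)

Plan A = 4/25 × 30 + 13/25 × 46 + 8/25 × 50 = 4.8 + 23.92 + 16 = 44.72
Plan B = 29/100 × 117 + 21/50 × 12 + 29/100 × 8 = 33.93 + 5.04 + 2.32 = 41.29
Plan C = 5/9 × 117 + 4/9 × 3 = 65 + 1.3333 = 66.3333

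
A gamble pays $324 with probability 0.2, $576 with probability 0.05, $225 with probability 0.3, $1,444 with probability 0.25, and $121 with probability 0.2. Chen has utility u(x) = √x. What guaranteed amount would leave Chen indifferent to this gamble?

$441

E[u] = 0.2·√324 + 0.05·√576 + 0.3·√225 + 0.25·√1444 + 0.2·√121 = 0.2·18 + 0.05·24 + 0.3·15 + 0.25·38 + 0.2·11 = 21
CE = (21)² = 441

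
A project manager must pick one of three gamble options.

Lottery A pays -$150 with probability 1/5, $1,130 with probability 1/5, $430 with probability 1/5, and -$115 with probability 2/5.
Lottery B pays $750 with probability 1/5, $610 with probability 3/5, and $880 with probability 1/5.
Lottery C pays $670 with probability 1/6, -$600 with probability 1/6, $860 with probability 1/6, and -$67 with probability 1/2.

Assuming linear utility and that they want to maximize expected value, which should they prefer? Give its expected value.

Lottery A = 1/5 × (-150) + 1/5 × 1130 + 1/5 × 430 + 2/5 × (-115) = -30 + 226 + 86 − 46 = 236
Lottery B = 1/5 × 750 + 3/5 × 610 + 1/5 × 880 = 150 + 366 + 176 = 692
Lottery C = 1/6 × 670 + 1/6 × (-600) + 1/6 × 860 + 1/2 × (-67) = 111.6667 − 100 + 143.3333 − 33.5 = 121.5

Lottery B ($692)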